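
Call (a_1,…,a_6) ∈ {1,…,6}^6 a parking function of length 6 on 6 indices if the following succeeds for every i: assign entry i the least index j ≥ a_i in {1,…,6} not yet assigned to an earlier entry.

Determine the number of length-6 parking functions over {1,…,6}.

Count = (6−6+1)·(6+1)^(6−1) = 1×16807 = 16807 (Konheim–Weiss)
One tuple (5,1,1,2,3,1) → sorted (1,1,1,2,3,5): b_i ≤ i ∀i, a PF.

16807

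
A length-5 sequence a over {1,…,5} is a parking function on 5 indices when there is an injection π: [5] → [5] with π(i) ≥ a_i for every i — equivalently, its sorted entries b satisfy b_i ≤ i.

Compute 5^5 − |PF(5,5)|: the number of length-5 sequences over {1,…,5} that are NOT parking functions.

1829

|PF| = 1·6^4 = 1×1296 = 1296 (Pollak)
Example (2,5,2,4,3) → sorted (2,2,3,4,5): b_1=2>1, not a PF.
5^5 − 1296 = 3125 − 1296 = 1829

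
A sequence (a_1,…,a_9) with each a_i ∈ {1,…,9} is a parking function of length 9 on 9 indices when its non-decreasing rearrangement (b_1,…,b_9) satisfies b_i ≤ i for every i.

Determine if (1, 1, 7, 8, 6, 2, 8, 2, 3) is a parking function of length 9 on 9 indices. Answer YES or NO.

YES

Sorted: b = (1, 1, 2, 2, 3, 6, 7, 8, 8).
  b_1=1 ≤ 1
  b_2=1 ≤ 2
  b_3=2 ≤ 3
  b_4=2 ≤ 4
  b_5=3 ≤ 5
  b_6=6 ≤ 6
  b_7=7 ≤ 7
  b_8=8 ≤ 8
  b_9=8 ≤ 9
All bounds hold ⇒ YES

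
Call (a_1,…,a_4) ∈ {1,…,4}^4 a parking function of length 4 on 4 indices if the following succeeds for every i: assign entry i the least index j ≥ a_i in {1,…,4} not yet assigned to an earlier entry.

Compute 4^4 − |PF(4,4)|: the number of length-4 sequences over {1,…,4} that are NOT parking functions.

131

#PF = (5−4)·5^(4−1) = 1 · 125 = 125 (Konheim–Weiss)
E.g. (3,2,3,2) → sorted (2,2,3,3): b_1=2>1, not a PF.
So 256 − 125 = 131 fail.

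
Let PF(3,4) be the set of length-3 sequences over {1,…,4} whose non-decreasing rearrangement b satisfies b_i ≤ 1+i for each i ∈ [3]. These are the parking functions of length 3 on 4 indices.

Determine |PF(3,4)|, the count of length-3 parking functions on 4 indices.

50

Count = 2·5^2 = 2 · 25 = 50 (Pollak)
E.g. (1,4,3) → sorted (1,3,4): b_i ≤ 1+i ∀i, a PF.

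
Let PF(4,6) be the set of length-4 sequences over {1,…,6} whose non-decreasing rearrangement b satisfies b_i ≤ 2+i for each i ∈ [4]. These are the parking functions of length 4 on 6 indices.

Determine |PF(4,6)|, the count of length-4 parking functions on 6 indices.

|PF| = (7−4)·7^(4−1) = 3·343 = 1029
Check (6,5,1,2) → sorted (1,2,5,6): b_i ≤ 2+i ∀i, a PF.

1029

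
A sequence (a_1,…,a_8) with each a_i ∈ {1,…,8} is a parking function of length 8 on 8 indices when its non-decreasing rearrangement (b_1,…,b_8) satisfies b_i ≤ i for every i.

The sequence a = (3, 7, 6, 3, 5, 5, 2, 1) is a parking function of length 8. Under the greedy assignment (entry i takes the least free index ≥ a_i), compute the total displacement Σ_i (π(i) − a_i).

4

Σπ = 8·9/2 = 36 (π permutes [8]); Σa = 3+7+6+3+5+5+2+1 = 32; disp = 36−32 = 4.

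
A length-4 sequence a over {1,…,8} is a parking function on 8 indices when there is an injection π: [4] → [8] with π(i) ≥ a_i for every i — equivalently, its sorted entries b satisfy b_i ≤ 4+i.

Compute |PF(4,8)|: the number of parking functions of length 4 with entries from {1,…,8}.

3645

|PF(4,8)| = (8−4+1)·(8+1)^(4−1) = 5×729 = 3645 [KW]
Check (3,8,6,7) → sorted (3,6,7,8): b_i ≤ 4+i ∀i, a PF.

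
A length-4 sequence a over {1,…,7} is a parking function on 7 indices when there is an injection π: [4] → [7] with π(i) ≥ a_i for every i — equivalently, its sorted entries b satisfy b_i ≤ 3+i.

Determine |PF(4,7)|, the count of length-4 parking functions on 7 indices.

2048

|PF(4,7)| = (7+1−4)·(7+1)^{4−1} = 4 · 512 = 2048 (Pollak)
E.g. (4,7,2,2) → sorted (2,2,4,7): b_i ≤ 3+i ∀i, a PF.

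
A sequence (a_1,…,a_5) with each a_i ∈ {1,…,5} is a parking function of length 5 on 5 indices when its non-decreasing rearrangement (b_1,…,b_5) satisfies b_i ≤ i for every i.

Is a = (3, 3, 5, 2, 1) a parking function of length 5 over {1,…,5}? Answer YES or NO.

YES

Order a: b = (1, 2, 3, 3, 5).
  b_1=1 ≤ 1
  b_2=2 ≤ 2
  b_3=3 ≤ 3
  b_4=3 ≤ 4
  b_5=5 ≤ 5
All bounds hold ⇒ YES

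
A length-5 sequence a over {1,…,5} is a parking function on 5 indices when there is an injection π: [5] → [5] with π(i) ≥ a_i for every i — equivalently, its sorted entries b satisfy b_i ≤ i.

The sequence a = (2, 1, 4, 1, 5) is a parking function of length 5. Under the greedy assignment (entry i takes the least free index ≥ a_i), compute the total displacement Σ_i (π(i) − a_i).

Σπ = 15 ({1..5} each once); Σa = 2+1+4+1+5 = 13; disp = 15−13 = 2.

2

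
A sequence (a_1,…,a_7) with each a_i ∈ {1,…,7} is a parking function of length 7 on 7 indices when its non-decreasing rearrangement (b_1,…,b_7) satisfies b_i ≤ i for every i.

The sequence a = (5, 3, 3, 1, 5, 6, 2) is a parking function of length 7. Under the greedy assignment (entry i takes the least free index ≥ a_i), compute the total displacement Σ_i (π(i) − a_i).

3

Σπ(i) = 1+…+7 = 28; Σa = 5+3+3+1+5+6+2 = 25; disp = 28−25 = 3.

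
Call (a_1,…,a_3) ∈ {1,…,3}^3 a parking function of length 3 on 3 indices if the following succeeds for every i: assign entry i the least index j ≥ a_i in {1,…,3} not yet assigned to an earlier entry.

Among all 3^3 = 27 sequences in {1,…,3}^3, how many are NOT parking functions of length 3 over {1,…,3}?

11

|PF| = (3+1−3)·(3+1)^{3−1} = 1 · 16 = 16 (Konheim–Weiss)
Example (3,3,3) → sorted (3,3,3): b_1=3>1, not a PF.
3^3 − 16 = 27 − 16 = 11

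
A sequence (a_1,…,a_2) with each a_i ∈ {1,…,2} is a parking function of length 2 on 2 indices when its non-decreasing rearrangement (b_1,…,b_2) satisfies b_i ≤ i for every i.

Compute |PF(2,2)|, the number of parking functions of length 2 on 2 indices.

|PF| = (3−2)·3^(2−1) = 1×3 = 3 (Pollak)
One tuple (1,1) → sorted (1,1): b_i ≤ i ∀i, a PF.

3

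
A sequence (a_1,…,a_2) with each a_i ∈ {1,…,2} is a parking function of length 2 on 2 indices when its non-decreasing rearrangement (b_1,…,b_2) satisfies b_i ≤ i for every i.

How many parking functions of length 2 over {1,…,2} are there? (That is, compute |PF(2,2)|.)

3

|PF| = (2+1−2)·(2+1)^{2−1} = 1 · 3 = 3 [KW]
Example (1,2) → sorted (1,2): b_i ≤ i ∀i, a PF.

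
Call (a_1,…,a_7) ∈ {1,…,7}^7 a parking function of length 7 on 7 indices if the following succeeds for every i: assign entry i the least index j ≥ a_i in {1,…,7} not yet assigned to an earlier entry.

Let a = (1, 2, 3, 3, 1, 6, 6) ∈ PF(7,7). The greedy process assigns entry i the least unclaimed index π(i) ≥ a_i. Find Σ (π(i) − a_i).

Σπ = 7·8/2 = 28 (π permutes [7]); Σa = 1+2+3+3+1+6+6 = 22; disp = 28−22 = 6.

6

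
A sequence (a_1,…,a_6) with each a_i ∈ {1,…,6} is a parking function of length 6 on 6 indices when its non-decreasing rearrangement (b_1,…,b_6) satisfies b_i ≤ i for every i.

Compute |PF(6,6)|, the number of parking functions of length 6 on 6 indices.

16807

|PF| = (6+1−6)·(6+1)^{6−1} = 1×16807 = 16807
One tuple (3,2,3,1,5,5) → sorted (1,2,3,3,5,5): b_i ≤ i ∀i, a PF.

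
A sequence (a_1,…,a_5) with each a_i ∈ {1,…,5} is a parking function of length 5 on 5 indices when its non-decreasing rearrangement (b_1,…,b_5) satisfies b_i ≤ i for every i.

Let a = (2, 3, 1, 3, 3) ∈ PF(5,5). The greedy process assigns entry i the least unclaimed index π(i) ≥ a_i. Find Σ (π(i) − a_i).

3

Σπ(i) = 1+…+5 = 15; Σa = 2+3+1+3+3 = 12; disp = 15−12 = 3.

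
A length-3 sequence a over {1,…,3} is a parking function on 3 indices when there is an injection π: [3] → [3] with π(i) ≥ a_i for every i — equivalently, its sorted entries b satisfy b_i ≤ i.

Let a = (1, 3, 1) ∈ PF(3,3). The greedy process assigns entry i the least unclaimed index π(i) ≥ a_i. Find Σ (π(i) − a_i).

1

Σπ = 3·4/2 = 6 (π permutes [3]); Σa = 1+3+1 = 5; disp = 6−5 = 1.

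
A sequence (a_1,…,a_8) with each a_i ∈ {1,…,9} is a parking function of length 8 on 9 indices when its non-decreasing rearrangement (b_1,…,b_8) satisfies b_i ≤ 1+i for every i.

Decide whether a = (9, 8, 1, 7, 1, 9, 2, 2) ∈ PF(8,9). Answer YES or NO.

NO

Sorted: b = (1, 1, 2, 2, 7, 8, 9, 9).
  b_1=1 ≤ 2
  b_2=1 ≤ 3
  b_3=2 ≤ 4
  b_4=2 ≤ 5
  b_5=7 > 6
  fails at i=5 ⇒ NO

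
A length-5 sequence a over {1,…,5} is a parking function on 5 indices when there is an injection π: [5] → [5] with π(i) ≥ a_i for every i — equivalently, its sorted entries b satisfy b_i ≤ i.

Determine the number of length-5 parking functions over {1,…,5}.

Count = (5+1−5)·(5+1)^{5−1} = 1·1296 = 1296
E.g. (5,2,4,1,2) → sorted (1,2,2,4,5): b_i ≤ i ∀i, a PF.

1296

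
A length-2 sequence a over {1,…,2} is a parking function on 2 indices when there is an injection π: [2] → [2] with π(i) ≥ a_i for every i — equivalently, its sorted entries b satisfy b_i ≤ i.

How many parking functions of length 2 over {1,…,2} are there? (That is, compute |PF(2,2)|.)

3

|PF| = (3−2)·3^(2−1) = 1 · 3 = 3 (Pollak)
Example (1,1) → sorted (1,1): b_i ≤ i ∀i, a PF.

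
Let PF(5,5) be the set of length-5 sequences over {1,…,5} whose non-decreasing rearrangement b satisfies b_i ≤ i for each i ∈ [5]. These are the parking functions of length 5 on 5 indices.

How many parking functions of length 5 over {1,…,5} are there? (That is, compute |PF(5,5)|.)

1296

Count = (5+1−5)·(5+1)^{5−1} = 1×1296 = 1296 [KW]
E.g. (3,5,1,1,3) → sorted (1,1,3,3,5): b_i ≤ i ∀i, a PF.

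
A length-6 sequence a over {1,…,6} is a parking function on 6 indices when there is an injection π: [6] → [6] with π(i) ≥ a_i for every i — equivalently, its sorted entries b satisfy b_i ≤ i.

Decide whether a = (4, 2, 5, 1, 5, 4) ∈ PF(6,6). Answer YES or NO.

NO

Order a: b = (1, 2, 4, 4, 5, 5).
  b_1=1 ≤ 1
  b_2=2 ≤ 2
  b_3=4 > 3
  fails at i=3 ⇒ NO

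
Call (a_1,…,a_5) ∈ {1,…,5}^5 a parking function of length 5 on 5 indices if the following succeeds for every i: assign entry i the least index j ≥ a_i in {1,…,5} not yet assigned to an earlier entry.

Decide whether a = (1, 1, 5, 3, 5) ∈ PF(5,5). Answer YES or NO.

NO

Sorted: b = (1, 1, 3, 5, 5).
  b_1=1 ≤ 1
  b_2=1 ≤ 2
  b_3=3 ≤ 3
  b_4=5 > 4
  fails at i=4 ⇒ NO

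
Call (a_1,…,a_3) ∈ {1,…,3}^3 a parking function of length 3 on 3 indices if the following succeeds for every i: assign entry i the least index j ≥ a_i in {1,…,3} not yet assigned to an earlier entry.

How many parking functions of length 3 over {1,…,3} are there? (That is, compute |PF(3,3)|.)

16

|PF| = (4−3)·4^(3−1) = 1 · 16 = 16 [KW]
Check (2,1,1) → sorted (1,1,2): b_i ≤ i ∀i, a PF.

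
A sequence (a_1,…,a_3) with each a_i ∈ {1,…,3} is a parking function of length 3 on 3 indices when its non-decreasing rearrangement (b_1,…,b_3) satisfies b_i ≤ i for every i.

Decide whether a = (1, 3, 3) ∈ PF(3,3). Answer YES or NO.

Order a: b = (1, 3, 3).
  b_1=1 ≤ 1
  b_2=3 > 2
  fails at i=2 ⇒ NO

NO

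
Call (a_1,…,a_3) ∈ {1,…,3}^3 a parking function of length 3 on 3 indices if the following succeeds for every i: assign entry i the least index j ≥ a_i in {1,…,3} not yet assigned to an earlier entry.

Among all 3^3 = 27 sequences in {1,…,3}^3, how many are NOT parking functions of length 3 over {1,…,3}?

11

|PF| = (3−3+1)·(3+1)^(3−1) = 1 · 16 = 16 (Konheim–Weiss)
E.g. (3,3,2) → sorted (2,3,3): b_1=2>1, not a PF.
So 27 − 16 = 11 fail.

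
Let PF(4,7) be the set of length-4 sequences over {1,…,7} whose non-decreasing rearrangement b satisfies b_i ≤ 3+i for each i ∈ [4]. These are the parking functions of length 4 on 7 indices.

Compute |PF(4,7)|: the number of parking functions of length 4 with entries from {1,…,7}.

|PF| = (7−4+1)·(7+1)^(4−1) = 4 · 512 = 2048
One tuple (7,1,3,2) → sorted (1,2,3,7): b_i ≤ 3+i ∀i, a PF.

2048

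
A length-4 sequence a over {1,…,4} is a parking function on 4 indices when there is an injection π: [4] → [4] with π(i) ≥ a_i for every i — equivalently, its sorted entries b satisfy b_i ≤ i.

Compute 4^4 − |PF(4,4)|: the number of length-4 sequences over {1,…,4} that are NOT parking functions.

|PF(4,4)| = 1·5^3 = 1 · 125 = 125 [KW]
E.g. (4,2,3,4) → sorted (2,3,4,4): b_1=2>1, not a PF.
So 256 − 125 = 131 fail.

131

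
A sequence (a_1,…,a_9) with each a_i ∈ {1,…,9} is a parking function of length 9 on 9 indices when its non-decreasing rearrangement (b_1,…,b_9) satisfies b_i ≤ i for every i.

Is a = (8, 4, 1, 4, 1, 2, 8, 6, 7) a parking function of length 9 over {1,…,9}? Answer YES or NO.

YES

Rearranged: b = (1, 1, 2, 4, 4, 6, 7, 8, 8).
  b_1=1 ≤ 1
  b_2=1 ≤ 2
  b_3=2 ≤ 3
  b_4=4 ≤ 4
  b_5=4 ≤ 5
  b_6=6 ≤ 6
  b_7=7 ≤ 7
  b_8=8 ≤ 8
  b_9=8 ≤ 9
All bounds hold ⇒ YES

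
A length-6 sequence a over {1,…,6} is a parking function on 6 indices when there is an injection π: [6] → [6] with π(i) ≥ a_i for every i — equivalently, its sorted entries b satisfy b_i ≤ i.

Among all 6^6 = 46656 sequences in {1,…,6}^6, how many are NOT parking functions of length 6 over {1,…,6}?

29849

Count = (7−6)·7^(6−1) = 1×16807 = 16807
Check (6,1,6,4,5,5) → sorted (1,4,5,5,6,6): b_2=4>2, not a PF.
6^6 − 16807 = 46656 − 16807 = 29849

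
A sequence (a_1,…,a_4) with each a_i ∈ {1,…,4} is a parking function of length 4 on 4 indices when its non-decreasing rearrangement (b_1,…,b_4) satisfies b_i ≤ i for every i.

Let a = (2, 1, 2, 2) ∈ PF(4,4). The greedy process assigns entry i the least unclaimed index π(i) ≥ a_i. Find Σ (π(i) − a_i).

Σπ(i) = 1+…+4 = 10; Σa = 2+1+2+2 = 7; disp = 10−7 = 3.

3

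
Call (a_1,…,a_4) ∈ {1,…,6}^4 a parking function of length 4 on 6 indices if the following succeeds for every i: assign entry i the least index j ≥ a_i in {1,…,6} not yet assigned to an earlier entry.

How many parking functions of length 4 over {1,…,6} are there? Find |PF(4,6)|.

#PF = (6−4+1)·(6+1)^(4−1) = 3 · 343 = 1029 (Konheim–Weiss)
One tuple (6,3,1,5) → sorted (1,3,5,6): b_i ≤ 2+i ∀i, a PF.

1029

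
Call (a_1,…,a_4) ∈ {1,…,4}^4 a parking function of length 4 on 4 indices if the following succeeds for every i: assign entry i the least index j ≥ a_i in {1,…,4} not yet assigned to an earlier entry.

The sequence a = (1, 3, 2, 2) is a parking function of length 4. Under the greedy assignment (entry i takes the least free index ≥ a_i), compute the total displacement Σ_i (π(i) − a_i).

Σπ = 4·5/2 = 10 (π permutes [4]); Σa = 1+3+2+2 = 8; disp = 10−8 = 2.

2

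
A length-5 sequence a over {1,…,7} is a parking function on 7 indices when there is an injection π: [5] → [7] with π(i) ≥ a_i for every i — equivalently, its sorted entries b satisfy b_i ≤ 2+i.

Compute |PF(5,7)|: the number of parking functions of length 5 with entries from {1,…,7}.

#PF = 3·8^4 = 3×4096 = 12288 (Konheim–Weiss)
E.g. (1,5,3,6,2) → sorted (1,2,3,5,6): b_i ≤ 2+i ∀i, a PF.

12288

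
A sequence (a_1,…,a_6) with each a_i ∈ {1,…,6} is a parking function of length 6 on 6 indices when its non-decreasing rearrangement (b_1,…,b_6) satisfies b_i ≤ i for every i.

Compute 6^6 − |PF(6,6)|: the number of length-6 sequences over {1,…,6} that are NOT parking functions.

|PF| = (6+1−6)·(6+1)^{6−1} = 1·16807 = 16807
E.g. (4,3,6,4,5,6) → sorted (3,4,4,5,6,6): b_1=3>1, not a PF.
6^6 − 16807 = 46656 − 16807 = 29849

29849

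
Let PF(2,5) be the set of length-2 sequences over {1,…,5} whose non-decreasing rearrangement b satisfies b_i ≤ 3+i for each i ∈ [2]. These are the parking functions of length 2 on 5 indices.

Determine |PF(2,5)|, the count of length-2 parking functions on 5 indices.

Count = 4·6^1 = 4 · 6 = 24 (Konheim–Weiss)
Example (3,3) → sorted (3,3): b_i ≤ 3+i ∀i, a PF.

24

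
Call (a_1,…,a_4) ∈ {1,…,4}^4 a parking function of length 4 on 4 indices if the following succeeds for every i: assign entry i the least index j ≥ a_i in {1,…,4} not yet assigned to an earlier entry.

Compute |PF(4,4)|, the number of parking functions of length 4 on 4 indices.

125

Count = 1·5^3 = 1 · 125 = 125 [KW]
Check (2,1,4,2) → sorted (1,2,2,4): b_i ≤ i ∀i, a PF.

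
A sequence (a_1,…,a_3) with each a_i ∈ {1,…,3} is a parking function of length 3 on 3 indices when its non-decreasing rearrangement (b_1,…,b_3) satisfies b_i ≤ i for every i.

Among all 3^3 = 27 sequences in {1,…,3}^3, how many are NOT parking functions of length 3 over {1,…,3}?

#PF = (3+1−3)·(3+1)^{3−1} = 1×16 = 16 (Pollak)
Check (2,3,3) → sorted (2,3,3): b_1=2>1, not a PF.
Total 27; non-PF = 27−16 = 11

11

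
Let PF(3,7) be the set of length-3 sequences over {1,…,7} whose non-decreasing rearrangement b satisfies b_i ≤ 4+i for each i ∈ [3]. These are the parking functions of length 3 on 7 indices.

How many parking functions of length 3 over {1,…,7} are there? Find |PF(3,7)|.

320

|PF(3,7)| = (7+1−3)·(7+1)^{3−1} = 5 · 64 = 320 (Pollak)
One tuple (6,5,6) → sorted (5,6,6): b_i ≤ 4+i ∀i, a PF.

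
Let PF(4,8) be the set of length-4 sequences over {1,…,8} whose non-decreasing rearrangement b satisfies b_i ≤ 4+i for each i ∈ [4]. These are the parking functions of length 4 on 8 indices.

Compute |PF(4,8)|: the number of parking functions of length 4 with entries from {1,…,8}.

3645

|PF(4,8)| = (8+1−4)·(8+1)^{4−1} = 5 · 729 = 3645 (Pollak)
E.g. (3,7,6,6) → sorted (3,6,6,7): b_i ≤ 4+i ∀i, a PF.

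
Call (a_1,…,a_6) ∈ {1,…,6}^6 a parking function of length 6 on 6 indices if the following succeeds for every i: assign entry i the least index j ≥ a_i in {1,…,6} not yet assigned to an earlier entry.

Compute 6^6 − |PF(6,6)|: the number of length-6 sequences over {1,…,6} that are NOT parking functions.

Count = (6+1−6)·(6+1)^{6−1} = 1×16807 = 16807 [KW]
E.g. (6,6,6,2,4,1) → sorted (1,2,4,6,6,6): b_3=4>3, not a PF.
So 46656 − 16807 = 29849 fail.

29849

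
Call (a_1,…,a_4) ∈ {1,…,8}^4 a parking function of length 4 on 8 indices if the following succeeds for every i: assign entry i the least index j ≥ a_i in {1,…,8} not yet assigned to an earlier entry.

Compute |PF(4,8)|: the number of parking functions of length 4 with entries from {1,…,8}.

3645

|PF(4,8)| = (9−4)·9^(4−1) = 5·729 = 3645
E.g. (5,6,7,3) → sorted (3,5,6,7): b_i ≤ 4+i ∀i, a PF.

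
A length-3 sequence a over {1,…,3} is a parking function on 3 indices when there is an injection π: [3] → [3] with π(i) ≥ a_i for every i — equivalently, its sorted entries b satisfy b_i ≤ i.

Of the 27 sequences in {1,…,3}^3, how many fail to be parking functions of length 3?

11

|PF(3,3)| = 1·4^2 = 1 · 16 = 16 (Konheim–Weiss)
Check (1,3,3) → sorted (1,3,3): b_2=3>2, not a PF.
So 27 − 16 = 11 fail.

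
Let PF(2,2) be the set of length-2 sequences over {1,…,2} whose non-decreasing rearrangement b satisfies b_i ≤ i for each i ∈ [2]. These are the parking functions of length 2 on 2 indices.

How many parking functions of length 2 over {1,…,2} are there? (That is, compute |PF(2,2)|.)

|PF(2,2)| = (2−2+1)·(2+1)^(2−1) = 1·3 = 3 (Pollak)
Check (1,2) → sorted (1,2): b_i ≤ i ∀i, a PF.

3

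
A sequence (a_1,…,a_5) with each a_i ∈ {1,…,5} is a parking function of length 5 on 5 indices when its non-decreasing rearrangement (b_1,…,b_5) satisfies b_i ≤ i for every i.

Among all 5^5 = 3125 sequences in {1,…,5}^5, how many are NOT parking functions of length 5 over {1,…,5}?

|PF| = 1·6^4 = 1·1296 = 1296 [KW]
Example (5,5,4,1,5) → sorted (1,4,5,5,5): b_2=4>2, not a PF.
So 3125 − 1296 = 1829 fail.

1829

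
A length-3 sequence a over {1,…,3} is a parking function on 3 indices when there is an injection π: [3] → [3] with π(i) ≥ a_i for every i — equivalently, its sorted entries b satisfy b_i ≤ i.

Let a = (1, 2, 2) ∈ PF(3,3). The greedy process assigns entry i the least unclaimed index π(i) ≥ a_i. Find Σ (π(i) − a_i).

Σπ = 3·4/2 = 6 (π permutes [3]); Σa = 1+2+2 = 5; disp = 6−5 = 1.

1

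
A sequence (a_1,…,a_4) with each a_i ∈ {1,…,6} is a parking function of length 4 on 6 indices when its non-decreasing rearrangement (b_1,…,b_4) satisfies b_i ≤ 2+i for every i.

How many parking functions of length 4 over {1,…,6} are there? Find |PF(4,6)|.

Count = 3·7^3 = 3×343 = 1029 (Konheim–Weiss)
E.g. (3,4,6,3) → sorted (3,3,4,6): b_i ≤ 2+i ∀i, a PF.

1029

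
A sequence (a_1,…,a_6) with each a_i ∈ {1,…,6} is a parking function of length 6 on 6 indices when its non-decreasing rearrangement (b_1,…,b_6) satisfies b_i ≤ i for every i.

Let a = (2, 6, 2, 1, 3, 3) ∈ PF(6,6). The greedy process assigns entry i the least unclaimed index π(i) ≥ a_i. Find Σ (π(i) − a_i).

Σπ = 6·7/2 = 21 (π permutes [6]); Σa = 2+6+2+1+3+3 = 17; disp = 21−17 = 4.

4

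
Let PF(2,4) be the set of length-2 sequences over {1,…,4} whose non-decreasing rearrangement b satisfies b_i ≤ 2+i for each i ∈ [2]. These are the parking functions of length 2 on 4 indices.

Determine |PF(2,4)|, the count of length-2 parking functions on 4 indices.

|PF(2,4)| = (4−2+1)·(4+1)^(2−1) = 3×5 = 15 [KW]
E.g. (1,3) → sorted (1,3): b_i ≤ 2+i ∀i, a PF.

15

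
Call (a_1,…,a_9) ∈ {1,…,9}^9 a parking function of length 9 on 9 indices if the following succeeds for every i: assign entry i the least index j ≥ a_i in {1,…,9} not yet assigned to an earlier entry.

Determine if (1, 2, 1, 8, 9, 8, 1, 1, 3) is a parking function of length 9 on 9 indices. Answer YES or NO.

Order a: b = (1, 1, 1, 1, 2, 3, 8, 8, 9).
  b_1=1 ≤ 1
  b_2=1 ≤ 2
  b_3=1 ≤ 3
  b_4=1 ≤ 4
  b_5=2 ≤ 5
  b_6=3 ≤ 6
  b_7=8 > 7
  fails at i=7 ⇒ NO

NO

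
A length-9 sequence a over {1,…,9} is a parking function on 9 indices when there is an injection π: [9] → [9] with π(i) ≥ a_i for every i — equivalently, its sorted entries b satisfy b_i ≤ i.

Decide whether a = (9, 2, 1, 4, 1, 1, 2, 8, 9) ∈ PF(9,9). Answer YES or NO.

Rearranged: b = (1, 1, 1, 2, 2, 4, 8, 9, 9).
  b_1=1 ≤ 1
  b_2=1 ≤ 2
  b_3=1 ≤ 3
  b_4=2 ≤ 4
  b_5=2 ≤ 5
  b_6=4 ≤ 6
  b_7=8 > 7
  fails at i=7 ⇒ NO

NO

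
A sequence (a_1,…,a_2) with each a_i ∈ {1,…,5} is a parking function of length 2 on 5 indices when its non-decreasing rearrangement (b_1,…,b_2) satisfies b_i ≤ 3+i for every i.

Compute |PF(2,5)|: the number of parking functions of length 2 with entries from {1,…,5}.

24

Count = (6−2)·6^(2−1) = 4·6 = 24 (Konheim–Weiss)
Example (4,3) → sorted (3,4): b_i ≤ 3+i ∀i, a PF.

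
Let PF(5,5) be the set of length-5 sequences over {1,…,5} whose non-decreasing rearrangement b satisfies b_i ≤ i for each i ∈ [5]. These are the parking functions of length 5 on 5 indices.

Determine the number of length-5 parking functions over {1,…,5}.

1296

Count = (5−5+1)·(5+1)^(5−1) = 1×1296 = 1296 [KW]
Example (3,1,3,2,1) → sorted (1,1,2,3,3): b_i ≤ i ∀i, a PF.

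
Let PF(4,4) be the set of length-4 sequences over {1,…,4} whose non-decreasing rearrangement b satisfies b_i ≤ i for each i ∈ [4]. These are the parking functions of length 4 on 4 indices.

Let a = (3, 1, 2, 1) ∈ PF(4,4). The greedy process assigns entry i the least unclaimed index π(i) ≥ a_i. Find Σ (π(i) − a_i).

Σπ = 10 ({1..4} each once); Σa = 3+1+2+1 = 7; disp = 10−7 = 3.

3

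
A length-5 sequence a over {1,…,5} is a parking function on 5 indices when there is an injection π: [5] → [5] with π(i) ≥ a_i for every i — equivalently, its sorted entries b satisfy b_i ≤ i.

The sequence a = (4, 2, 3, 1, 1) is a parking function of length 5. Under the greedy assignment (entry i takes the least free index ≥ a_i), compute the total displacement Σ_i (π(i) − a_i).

4

Σπ = 5·6/2 = 15 (π permutes [5]); Σa = 4+2+3+1+1 = 11; disp = 15−11 = 4.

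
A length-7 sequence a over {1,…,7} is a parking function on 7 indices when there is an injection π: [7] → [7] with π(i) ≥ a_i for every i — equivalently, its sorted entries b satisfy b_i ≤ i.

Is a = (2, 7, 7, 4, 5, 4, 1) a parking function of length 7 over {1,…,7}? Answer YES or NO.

Sorted: b = (1, 2, 4, 4, 5, 7, 7).
  b_1=1 ≤ 1
  b_2=2 ≤ 2
  b_3=4 > 3
  fails at i=3 ⇒ NO

NO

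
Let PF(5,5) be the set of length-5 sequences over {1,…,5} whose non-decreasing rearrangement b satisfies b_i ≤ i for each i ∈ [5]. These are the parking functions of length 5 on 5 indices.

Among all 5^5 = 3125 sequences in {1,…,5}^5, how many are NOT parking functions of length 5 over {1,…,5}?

1829

|PF(5,5)| = 1·6^4 = 1·1296 = 1296 (Pollak)
E.g. (3,3,5,3,2) → sorted (2,3,3,3,5): b_1=2>1, not a PF.
Total 3125; non-PF = 3125−1296 = 1829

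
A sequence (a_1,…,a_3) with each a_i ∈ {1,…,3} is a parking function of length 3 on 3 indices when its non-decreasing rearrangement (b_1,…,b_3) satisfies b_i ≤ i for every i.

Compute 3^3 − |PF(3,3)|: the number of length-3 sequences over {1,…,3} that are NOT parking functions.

11

|PF| = 1·4^2 = 1 · 16 = 16
Example (3,2,3) → sorted (2,3,3): b_1=2>1, not a PF.
So 27 − 16 = 11 fail.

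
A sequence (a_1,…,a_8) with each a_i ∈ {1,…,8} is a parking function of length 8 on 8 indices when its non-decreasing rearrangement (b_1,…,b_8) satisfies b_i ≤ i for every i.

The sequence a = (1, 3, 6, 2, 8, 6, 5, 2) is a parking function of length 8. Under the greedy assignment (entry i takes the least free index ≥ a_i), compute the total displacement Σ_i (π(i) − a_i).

3

Σπ(i) = 1+…+8 = 36; Σa = 1+3+6+2+8+6+5+2 = 33; disp = 36−33 = 3.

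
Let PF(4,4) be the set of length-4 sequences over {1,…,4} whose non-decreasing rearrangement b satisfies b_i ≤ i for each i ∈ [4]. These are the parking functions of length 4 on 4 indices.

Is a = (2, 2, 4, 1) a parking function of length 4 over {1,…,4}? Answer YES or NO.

YES

Rearranged: b = (1, 2, 2, 4).
  b_1=1 ≤ 1
  b_2=2 ≤ 2
  b_3=2 ≤ 3
  b_4=4 ≤ 4
All bounds hold ⇒ YES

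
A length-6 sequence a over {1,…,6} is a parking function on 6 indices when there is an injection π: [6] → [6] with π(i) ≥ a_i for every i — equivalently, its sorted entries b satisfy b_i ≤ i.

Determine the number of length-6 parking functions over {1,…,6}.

16807

Count = (7−6)·7^(6−1) = 1×16807 = 16807 [KW]
Example (1,1,2,2,1,6) → sorted (1,1,1,2,2,6): b_i ≤ i ∀i, a PF.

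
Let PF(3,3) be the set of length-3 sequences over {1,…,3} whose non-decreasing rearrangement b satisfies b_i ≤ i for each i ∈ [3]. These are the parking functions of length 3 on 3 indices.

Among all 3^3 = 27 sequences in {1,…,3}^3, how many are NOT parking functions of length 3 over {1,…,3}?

11

|PF| = (3+1−3)·(3+1)^{3−1} = 1·16 = 16 [KW]
One tuple (3,2,3) → sorted (2,3,3): b_1=2>1, not a PF.
3^3 − 16 = 27 − 16 = 11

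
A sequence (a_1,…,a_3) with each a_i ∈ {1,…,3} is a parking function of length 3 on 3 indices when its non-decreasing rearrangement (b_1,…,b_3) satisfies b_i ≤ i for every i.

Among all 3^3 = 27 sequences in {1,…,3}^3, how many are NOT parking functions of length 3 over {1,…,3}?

|PF| = 1·4^2 = 1×16 = 16 [KW]
E.g. (2,3,2) → sorted (2,2,3): b_1=2>1, not a PF.
So 27 − 16 = 11 fail.

11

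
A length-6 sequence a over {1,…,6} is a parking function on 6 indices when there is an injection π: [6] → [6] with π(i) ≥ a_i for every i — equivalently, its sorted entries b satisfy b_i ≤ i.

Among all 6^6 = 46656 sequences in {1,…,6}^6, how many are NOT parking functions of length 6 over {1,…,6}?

|PF| = (7−6)·7^(6−1) = 1×16807 = 16807 (Pollak)
Example (3,3,5,5,5,3) → sorted (3,3,3,5,5,5): b_1=3>1, not a PF.
So 46656 − 16807 = 29849 fail.

29849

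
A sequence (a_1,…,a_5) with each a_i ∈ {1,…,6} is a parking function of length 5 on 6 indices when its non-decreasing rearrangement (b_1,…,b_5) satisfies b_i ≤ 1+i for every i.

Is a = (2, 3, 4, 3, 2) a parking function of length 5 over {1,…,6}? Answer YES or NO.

Rearranged: b = (2, 2, 3, 3, 4).
  b_1=2 ≤ 2
  b_2=2 ≤ 3
  b_3=3 ≤ 4
  b_4=3 ≤ 5
  b_5=4 ≤ 6
All bounds hold ⇒ YES

YES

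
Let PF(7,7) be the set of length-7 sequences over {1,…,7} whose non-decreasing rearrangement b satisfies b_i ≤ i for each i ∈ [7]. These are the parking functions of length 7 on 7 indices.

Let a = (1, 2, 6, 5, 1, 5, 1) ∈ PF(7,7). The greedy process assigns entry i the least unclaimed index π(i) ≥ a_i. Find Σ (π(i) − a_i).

Σπ = 7·8/2 = 28 (π permutes [7]); Σa = 1+2+6+5+1+5+1 = 21; disp = 28−21 = 7.

7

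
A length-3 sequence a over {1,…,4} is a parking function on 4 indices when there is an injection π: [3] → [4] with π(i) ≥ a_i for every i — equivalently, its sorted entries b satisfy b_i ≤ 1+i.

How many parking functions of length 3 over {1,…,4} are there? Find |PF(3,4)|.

|PF| = (5−3)·5^(3−1) = 2·25 = 50 (Pollak)
Check (3,2,3) → sorted (2,3,3): b_i ≤ 1+i ∀i, a PF.

50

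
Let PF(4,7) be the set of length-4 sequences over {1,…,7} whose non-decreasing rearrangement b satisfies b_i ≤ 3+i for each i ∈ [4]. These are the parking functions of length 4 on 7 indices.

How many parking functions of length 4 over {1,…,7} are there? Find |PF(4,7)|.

#PF = (8−4)·8^(4−1) = 4·512 = 2048
Example (3,2,1,7) → sorted (1,2,3,7): b_i ≤ 3+i ∀i, a PF.

2048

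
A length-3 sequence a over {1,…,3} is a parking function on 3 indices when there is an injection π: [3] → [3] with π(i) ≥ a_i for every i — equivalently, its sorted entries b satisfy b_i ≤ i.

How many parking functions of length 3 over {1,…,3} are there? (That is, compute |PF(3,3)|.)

16

Count = (3+1−3)·(3+1)^{3−1} = 1×16 = 16 [KW]
One tuple (2,3,1) → sorted (1,2,3): b_i ≤ i ∀i, a PF.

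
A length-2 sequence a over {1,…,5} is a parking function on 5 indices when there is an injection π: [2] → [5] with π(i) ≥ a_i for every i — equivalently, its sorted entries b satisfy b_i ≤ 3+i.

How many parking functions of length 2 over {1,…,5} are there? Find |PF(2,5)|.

Count = (5−2+1)·(5+1)^(2−1) = 4 · 6 = 24 (Pollak)
Check (2,5) → sorted (2,5): b_i ≤ 3+i ∀i, a PF.

24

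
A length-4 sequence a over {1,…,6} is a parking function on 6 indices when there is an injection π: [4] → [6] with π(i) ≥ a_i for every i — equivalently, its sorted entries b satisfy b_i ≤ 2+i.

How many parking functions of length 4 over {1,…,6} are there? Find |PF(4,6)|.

1029

Count = (7−4)·7^(4−1) = 3×343 = 1029
E.g. (5,2,2,5) → sorted (2,2,5,5): b_i ≤ 2+i ∀i, a PF.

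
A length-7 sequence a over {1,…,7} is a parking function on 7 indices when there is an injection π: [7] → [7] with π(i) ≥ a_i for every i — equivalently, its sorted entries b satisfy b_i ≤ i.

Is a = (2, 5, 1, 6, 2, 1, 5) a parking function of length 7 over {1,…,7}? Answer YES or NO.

Order a: b = (1, 1, 2, 2, 5, 5, 6).
  b_1=1 ≤ 1
  b_2=1 ≤ 2
  b_3=2 ≤ 3
  b_4=2 ≤ 4
  b_5=5 ≤ 5
  b_6=5 ≤ 6
  b_7=6 ≤ 7
All bounds hold ⇒ YES

YES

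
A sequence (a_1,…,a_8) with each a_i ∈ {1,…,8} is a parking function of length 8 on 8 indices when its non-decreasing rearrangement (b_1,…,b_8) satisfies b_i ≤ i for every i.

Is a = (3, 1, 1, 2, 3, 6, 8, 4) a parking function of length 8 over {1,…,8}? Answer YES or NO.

Rearranged: b = (1, 1, 2, 3, 3, 4, 6, 8).
  b_1=1 ≤ 1
  b_2=1 ≤ 2
  b_3=2 ≤ 3
  b_4=3 ≤ 4
  b_5=3 ≤ 5
  b_6=4 ≤ 6
  b_7=6 ≤ 7
  b_8=8 ≤ 8
All bounds hold ⇒ YES

YES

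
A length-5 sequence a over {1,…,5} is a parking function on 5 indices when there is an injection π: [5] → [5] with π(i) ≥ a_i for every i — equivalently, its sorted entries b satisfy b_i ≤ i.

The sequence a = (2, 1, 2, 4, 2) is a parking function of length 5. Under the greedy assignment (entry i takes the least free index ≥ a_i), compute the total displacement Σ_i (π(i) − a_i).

4

Σπ = 15 ({1..5} each once); Σa = 2+1+2+4+2 = 11; disp = 15−11 = 4.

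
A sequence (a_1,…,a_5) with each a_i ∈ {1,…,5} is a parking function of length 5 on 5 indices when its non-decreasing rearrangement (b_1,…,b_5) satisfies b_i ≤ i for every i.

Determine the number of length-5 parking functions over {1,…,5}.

1296

|PF(5,5)| = (6−5)·6^(5−1) = 1 · 1296 = 1296 (Konheim–Weiss)
Example (4,1,5,1,2) → sorted (1,1,2,4,5): b_i ≤ i ∀i, a PF.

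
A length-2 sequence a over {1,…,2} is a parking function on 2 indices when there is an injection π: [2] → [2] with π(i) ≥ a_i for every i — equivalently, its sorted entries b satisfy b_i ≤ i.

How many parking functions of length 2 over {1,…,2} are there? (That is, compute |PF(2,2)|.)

#PF = (3−2)·3^(2−1) = 1 · 3 = 3 (Konheim–Weiss)
Check (1,1) → sorted (1,1): b_i ≤ i ∀i, a PF.

3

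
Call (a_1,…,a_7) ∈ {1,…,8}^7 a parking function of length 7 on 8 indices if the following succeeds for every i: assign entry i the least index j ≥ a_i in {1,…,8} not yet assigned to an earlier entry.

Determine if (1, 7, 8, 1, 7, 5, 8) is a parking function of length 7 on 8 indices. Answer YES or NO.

Sorted: b = (1, 1, 5, 7, 7, 8, 8).
  b_1=1 ≤ 2
  b_2=1 ≤ 3
  b_3=5 > 4
  fails at i=3 ⇒ NO

NO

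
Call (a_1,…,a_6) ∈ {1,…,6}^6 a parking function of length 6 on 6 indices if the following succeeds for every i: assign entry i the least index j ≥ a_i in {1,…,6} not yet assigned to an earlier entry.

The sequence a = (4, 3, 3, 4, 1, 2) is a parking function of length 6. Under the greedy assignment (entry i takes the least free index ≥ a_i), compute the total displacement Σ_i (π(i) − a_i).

4

Σπ = 6·7/2 = 21 (π permutes [6]); Σa = 4+3+3+4+1+2 = 17; disp = 21−17 = 4.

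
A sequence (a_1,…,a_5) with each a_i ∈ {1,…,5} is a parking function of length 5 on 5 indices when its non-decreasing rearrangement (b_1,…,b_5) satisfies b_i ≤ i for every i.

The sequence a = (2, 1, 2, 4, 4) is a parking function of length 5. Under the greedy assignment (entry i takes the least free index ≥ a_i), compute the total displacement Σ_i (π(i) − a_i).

2

Σπ = 15 ({1..5} each once); Σa = 2+1+2+4+4 = 13; disp = 15−13 = 2.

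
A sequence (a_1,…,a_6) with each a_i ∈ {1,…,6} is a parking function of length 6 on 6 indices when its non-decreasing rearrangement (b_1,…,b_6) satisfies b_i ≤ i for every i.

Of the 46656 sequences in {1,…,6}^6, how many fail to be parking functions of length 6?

29849

#PF = (6+1−6)·(6+1)^{6−1} = 1×16807 = 16807 (Pollak)
E.g. (3,6,3,5,6,4) → sorted (3,3,4,5,6,6): b_1=3>1, not a PF.
Total 46656; non-PF = 46656−16807 = 29849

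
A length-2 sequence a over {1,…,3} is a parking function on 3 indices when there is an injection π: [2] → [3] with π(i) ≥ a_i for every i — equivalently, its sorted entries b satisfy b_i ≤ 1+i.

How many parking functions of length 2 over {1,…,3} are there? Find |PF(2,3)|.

8

Count = (3+1−2)·(3+1)^{2−1} = 2×4 = 8 (Konheim–Weiss)
Example (1,3) → sorted (1,3): b_i ≤ 1+i ∀i, a PF.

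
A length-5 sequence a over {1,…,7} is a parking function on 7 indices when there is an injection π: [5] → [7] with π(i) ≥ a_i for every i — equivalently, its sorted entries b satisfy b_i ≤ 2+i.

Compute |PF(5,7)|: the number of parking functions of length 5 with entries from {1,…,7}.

12288

|PF(5,7)| = 3·8^4 = 3×4096 = 12288
One tuple (5,3,7,3,1) → sorted (1,3,3,5,7): b_i ≤ 2+i ∀i, a PF.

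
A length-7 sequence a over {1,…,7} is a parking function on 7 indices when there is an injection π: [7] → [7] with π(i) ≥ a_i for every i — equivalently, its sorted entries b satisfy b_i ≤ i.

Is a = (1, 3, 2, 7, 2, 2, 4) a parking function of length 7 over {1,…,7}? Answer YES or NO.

YES

Rearranged: b = (1, 2, 2, 2, 3, 4, 7).
  b_1=1 ≤ 1
  b_2=2 ≤ 2
  b_3=2 ≤ 3
  b_4=2 ≤ 4
  b_5=3 ≤ 5
  b_6=4 ≤ 6
  b_7=7 ≤ 7
All bounds hold ⇒ YES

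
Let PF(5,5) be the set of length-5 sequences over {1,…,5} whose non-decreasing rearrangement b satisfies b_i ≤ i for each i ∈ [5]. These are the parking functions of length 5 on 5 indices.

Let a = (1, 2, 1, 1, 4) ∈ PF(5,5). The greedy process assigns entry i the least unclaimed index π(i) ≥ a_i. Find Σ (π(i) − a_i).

6

Σπ = 5·6/2 = 15 (π permutes [5]); Σa = 1+2+1+1+4 = 9; disp = 15−9 = 6.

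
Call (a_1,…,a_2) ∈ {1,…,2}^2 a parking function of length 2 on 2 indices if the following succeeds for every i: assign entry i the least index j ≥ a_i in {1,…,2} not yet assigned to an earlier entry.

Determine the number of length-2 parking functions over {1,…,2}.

3

|PF| = (2+1−2)·(2+1)^{2−1} = 1 · 3 = 3
Check (1,2) → sorted (1,2): b_i ≤ i ∀i, a PF.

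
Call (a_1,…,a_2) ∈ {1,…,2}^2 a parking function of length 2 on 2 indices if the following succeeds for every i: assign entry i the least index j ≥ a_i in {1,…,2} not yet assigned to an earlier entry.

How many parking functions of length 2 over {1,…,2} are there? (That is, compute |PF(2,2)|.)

3

Count = (3−2)·3^(2−1) = 1×3 = 3 [KW]
Example (1,1) → sorted (1,1): b_i ≤ i ∀i, a PF.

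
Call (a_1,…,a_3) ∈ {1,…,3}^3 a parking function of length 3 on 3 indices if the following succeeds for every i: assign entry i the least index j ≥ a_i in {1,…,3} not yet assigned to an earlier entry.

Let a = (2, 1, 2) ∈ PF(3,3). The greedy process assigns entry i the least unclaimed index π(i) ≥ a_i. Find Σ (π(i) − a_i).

1

Σπ(i) = 1+…+3 = 6; Σa = 2+1+2 = 5; disp = 6−5 = 1.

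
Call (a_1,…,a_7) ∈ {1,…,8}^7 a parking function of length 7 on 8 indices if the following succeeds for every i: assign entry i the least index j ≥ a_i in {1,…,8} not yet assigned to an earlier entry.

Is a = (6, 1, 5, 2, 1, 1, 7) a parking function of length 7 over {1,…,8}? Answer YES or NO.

YES

Order a: b = (1, 1, 1, 2, 5, 6, 7).
  b_1=1 ≤ 2
  b_2=1 ≤ 3
  b_3=1 ≤ 4
  b_4=2 ≤ 5
  b_5=5 ≤ 6
  b_6=6 ≤ 7
  b_7=7 ≤ 8
All bounds hold ⇒ YES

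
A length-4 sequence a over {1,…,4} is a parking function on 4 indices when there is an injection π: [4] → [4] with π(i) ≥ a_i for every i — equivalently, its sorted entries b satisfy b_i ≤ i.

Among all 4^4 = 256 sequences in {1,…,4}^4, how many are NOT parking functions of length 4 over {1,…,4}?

Count = (4−4+1)·(4+1)^(4−1) = 1·125 = 125
Example (3,4,4,3) → sorted (3,3,4,4): b_1=3>1, not a PF.
So 256 − 125 = 131 fail.

131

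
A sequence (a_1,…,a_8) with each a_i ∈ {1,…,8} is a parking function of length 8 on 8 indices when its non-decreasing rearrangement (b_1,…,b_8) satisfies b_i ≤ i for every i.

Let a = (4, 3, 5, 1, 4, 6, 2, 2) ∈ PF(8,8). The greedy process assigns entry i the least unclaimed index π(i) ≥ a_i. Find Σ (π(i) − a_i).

9

Σπ(i) = 1+…+8 = 36; Σa = 4+3+5+1+4+6+2+2 = 27; disp = 36−27 = 9.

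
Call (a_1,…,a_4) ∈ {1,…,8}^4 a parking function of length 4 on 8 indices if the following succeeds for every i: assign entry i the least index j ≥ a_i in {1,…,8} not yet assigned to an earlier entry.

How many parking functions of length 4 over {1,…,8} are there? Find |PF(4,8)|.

|PF| = (8+1−4)·(8+1)^{4−1} = 5 · 729 = 3645
Example (1,1,2,4) → sorted (1,1,2,4): b_i ≤ 4+i ∀i, a PF.

3645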